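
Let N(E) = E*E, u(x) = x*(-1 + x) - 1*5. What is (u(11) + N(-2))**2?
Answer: 11881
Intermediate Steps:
u(x) = -5 + x*(-1 + x) (u(x) = x*(-1 + x) - 5 = -5 + x*(-1 + x))
N(E) = E**2
(u(11) + N(-2))**2 = ((-5 + 11**2 - 1*11) + (-2)**2)**2 = ((-5 + 121 - 11) + 4)**2 = (105 + 4)**2 = 109**2 = 11881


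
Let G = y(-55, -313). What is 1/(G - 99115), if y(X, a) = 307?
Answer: -1/98808 ≈ -1.0121e-5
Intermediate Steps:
G = 307
1/(G - 99115) = 1/(307 - 99115) = 1/(-98808) = -1/98808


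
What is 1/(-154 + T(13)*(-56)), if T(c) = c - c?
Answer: -1/154 ≈ -0.0064935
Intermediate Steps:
T(c) = 0
1/(-154 + T(13)*(-56)) = 1/(-154 + 0*(-56)) = 1/(-154 + 0) = 1/(-154) = -1/154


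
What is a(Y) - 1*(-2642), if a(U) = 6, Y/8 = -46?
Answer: 2648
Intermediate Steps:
Y = -368 (Y = 8*(-46) = -368)
a(Y) - 1*(-2642) = 6 - 1*(-2642) = 6 + 2642 = 2648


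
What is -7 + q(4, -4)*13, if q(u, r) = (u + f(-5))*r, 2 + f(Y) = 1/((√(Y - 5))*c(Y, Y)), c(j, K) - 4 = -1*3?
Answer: -111 + 26*I*√10/5 ≈ -111.0 + 16.444*I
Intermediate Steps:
c(j, K) = 1 (c(j, K) = 4 - 1*3 = 4 - 3 = 1)
f(Y) = -2 + (-5 + Y)^(-½) (f(Y) = -2 + 1/(√(Y - 5)*1) = -2 + 1/√(-5 + Y) = -2 + (-5 + Y)^(-½))
q(u, r) = r*(-2 + u - I*√10/10) (q(u, r) = (u + (-2 + (-5 - 5)^(-½)))*r = (u + (-2 + (-10)^(-½)))*r = (u + (-2 - I*√10/10))*r = (-2 + u - I*√10/10)*r = r*(-2 + u - I*√10/10))
-7 + q(4, -4)*13 = -7 + ((⅒)*(-4)*(-20 + 10*4 - I*√10))*13 = -7 + ((⅒)*(-4)*(-20 + 40 - I*√10))*13 = -7 + ((⅒)*(-4)*(20 - I*√10))*13 = -7 + (-8 + 2*I*√10/5)*13 = -7 + (-104 + 26*I*√10/5) = -111 + 26*I*√10/5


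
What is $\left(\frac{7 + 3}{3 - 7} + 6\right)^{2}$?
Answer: $\frac{49}{4} \approx 12.25$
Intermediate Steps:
$\left(\frac{7 + 3}{3 - 7} + 6\right)^{2} = \left(\frac{10}{-4} + 6\right)^{2} = \left(10 \left(- \frac{1}{4}\right) + 6\right)^{2} = \left(- \frac{5}{2} + 6\right)^{2} = \left(\frac{7}{2}\right)^{2} = \frac{49}{4}$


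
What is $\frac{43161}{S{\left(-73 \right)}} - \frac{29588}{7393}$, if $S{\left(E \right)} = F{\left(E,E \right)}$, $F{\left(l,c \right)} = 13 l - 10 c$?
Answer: $- \frac{108523015}{539689} \approx -201.08$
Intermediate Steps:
$F{\left(l,c \right)} = - 10 c + 13 l$
$S{\left(E \right)} = 3 E$ ($S{\left(E \right)} = - 10 E + 13 E = 3 E$)
$\frac{43161}{S{\left(-73 \right)}} - \frac{29588}{7393} = \frac{43161}{3 \left(-73\right)} - \frac{29588}{7393} = \frac{43161}{-219} - \frac{29588}{7393} = 43161 \left(- \frac{1}{219}\right) - \frac{29588}{7393} = - \frac{14387}{73} - \frac{29588}{7393} = - \frac{108523015}{539689}$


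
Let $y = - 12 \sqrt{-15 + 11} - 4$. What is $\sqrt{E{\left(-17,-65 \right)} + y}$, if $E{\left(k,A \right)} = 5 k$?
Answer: $\sqrt{-89 - 24 i} \approx 1.2608 - 9.5179 i$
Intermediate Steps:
$y = -4 - 24 i$ ($y = - 12 \sqrt{-4} - 4 = - 12 \cdot 2 i - 4 = - 24 i - 4 = -4 - 24 i \approx -4.0 - 24.0 i$)
$\sqrt{E{\left(-17,-65 \right)} + y} = \sqrt{5 \left(-17\right) - \left(4 + 24 i\right)} = \sqrt{-85 - \left(4 + 24 i\right)} = \sqrt{-89 - 24 i}$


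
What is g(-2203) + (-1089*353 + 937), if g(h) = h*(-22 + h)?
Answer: 4518195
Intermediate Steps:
g(-2203) + (-1089*353 + 937) = -2203*(-22 - 2203) + (-1089*353 + 937) = -2203*(-2225) + (-384417 + 937) = 4901675 - 383480 = 4518195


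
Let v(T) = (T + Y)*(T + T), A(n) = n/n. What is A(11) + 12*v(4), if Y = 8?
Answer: 1153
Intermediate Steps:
A(n) = 1
v(T) = 2*T*(8 + T) (v(T) = (T + 8)*(T + T) = (8 + T)*(2*T) = 2*T*(8 + T))
A(11) + 12*v(4) = 1 + 12*(2*4*(8 + 4)) = 1 + 12*(2*4*12) = 1 + 12*96 = 1 + 1152 = 1153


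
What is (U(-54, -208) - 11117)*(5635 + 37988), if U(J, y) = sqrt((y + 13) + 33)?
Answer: -484956891 + 392607*I*sqrt(2) ≈ -4.8496e+8 + 5.5523e+5*I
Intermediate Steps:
U(J, y) = sqrt(46 + y) (U(J, y) = sqrt((13 + y) + 33) = sqrt(46 + y))
(U(-54, -208) - 11117)*(5635 + 37988) = (sqrt(46 - 208) - 11117)*(5635 + 37988) = (sqrt(-162) - 11117)*43623 = (9*I*sqrt(2) - 11117)*43623 = (-11117 + 9*I*sqrt(2))*43623 = -484956891 + 392607*I*sqrt(2)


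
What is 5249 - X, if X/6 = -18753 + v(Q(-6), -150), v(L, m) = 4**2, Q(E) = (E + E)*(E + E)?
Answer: 117671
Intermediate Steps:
Q(E) = 4*E**2 (Q(E) = (2*E)*(2*E) = 4*E**2)
v(L, m) = 16
X = -112422 (X = 6*(-18753 + 16) = 6*(-18737) = -112422)
5249 - X = 5249 - 1*(-112422) = 5249 + 112422 = 117671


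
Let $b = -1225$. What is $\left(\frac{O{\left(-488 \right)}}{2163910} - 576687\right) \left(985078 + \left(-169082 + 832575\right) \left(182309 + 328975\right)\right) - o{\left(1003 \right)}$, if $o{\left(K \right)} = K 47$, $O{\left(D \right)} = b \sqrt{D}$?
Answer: $-195632033883528971 - \frac{11873201903150 i \sqrt{122}}{30913} \approx -1.9563 \cdot 10^{17} - 4.2424 \cdot 10^{9} i$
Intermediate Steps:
$O{\left(D \right)} = - 1225 \sqrt{D}$
$o{\left(K \right)} = 47 K$
$\left(\frac{O{\left(-488 \right)}}{2163910} - 576687\right) \left(985078 + \left(-169082 + 832575\right) \left(182309 + 328975\right)\right) - o{\left(1003 \right)} = \left(\frac{\left(-1225\right) \sqrt{-488}}{2163910} - 576687\right) \left(985078 + \left(-169082 + 832575\right) \left(182309 + 328975\right)\right) - 47 \cdot 1003 = \left(- 1225 \cdot 2 i \sqrt{122} \cdot \frac{1}{2163910} - 576687\right) \left(985078 + 663493 \cdot 511284\right) - 47141 = \left(- 2450 i \sqrt{122} \cdot \frac{1}{2163910} - 576687\right) \left(985078 + 339233355012\right) - 47141 = \left(- \frac{35 i \sqrt{122}}{30913} - 576687\right) 339234340090 - 47141 = \left(-576687 - \frac{35 i \sqrt{122}}{30913}\right) 339234340090 - 47141 = \left(-195632033883481830 - \frac{11873201903150 i \sqrt{122}}{30913}\right) - 47141 = -195632033883528971 - \frac{11873201903150 i \sqrt{122}}{30913}$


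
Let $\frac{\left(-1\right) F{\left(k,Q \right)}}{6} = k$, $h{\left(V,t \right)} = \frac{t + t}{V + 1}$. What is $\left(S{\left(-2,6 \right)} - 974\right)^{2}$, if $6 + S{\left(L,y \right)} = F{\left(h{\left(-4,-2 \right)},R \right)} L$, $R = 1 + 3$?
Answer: $929296$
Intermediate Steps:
$h{\left(V,t \right)} = \frac{2 t}{1 + V}$
$R = 4$
$F{\left(k,Q \right)} = - 6 k$
$S{\left(L,y \right)} = -6 - 8 L$ ($S{\left(L,y \right)} = -6 + - 6 \cdot 2 \left(-2\right) \frac{1}{1 - 4} L = -6 + - 6 \cdot 2 \left(-2\right) \frac{1}{-3} L = -6 + - 6 \cdot 2 \left(-2\right) \left(- \frac{1}{3}\right) L = -6 + \left(-6\right) \frac{4}{3} L = -6 - 8 L$)
$\left(S{\left(-2,6 \right)} - 974\right)^{2} = \left(\left(-6 - -16\right) - 974\right)^{2} = \left(\left(-6 + 16\right) - 974\right)^{2} = \left(10 - 974\right)^{2} = \left(-964\right)^{2} = 929296$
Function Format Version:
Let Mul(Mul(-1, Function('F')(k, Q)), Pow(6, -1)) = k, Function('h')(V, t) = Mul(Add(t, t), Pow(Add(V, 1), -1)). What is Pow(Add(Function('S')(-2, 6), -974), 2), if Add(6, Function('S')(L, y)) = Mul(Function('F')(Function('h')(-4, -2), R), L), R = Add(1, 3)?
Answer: 929296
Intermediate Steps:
Function('h')(V, t) = Mul(2, t, Pow(Add(1, V), -1)) (Function('h')(V, t) = Mul(Mul(2, t), Pow(Add(1, V), -1)) = Mul(2, t, Pow(Add(1, V), -1)))
R = 4
Function('F')(k, Q) = Mul(-6, k)
Function('S')(L, y) = Add(-6, Mul(-8, L)) (Function('S')(L, y) = Add(-6, Mul(Mul(-6, Mul(2, -2, Pow(Add(1, -4), -1))), L)) = Add(-6, Mul(Mul(-6, Mul(2, -2, Pow(-3, -1))), L)) = Add(-6, Mul(Mul(-6, Mul(2, -2, Rational(-1, 3))), L)) = Add(-6, Mul(Mul(-6, Rational(4, 3)), L)) = Add(-6, Mul(-8, L)))
Pow(Add(Function('S')(-2, 6), -974), 2) = Pow(Add(Add(-6, Mul(-8, -2)), -974), 2) = Pow(Add(Add(-6, 16), -974), 2) = Pow(Add(10, -974), 2) = Pow(-964, 2) = 929296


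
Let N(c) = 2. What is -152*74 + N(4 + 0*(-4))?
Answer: -11246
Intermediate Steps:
-152*74 + N(4 + 0*(-4)) = -152*74 + 2 = -11248 + 2 = -11246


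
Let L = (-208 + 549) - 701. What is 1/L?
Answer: -1/360 ≈ -0.0027778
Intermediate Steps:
L = -360 (L = 341 - 701 = -360)
1/L = 1/(-360) = -1/360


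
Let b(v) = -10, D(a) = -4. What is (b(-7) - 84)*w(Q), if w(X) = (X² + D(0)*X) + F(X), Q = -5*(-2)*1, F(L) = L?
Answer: -6580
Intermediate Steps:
Q = 10 (Q = 10*1 = 10)
w(X) = X² - 3*X (w(X) = (X² - 4*X) + X = X² - 3*X)
(b(-7) - 84)*w(Q) = (-10 - 84)*(10*(-3 + 10)) = -940*7 = -94*70 = -6580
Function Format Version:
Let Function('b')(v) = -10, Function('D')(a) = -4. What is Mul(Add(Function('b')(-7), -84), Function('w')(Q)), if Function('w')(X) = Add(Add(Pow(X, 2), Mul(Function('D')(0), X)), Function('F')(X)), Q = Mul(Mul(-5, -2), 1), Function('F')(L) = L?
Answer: -6580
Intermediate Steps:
Q = 10 (Q = Mul(10, 1) = 10)
Function('w')(X) = Add(Pow(X, 2), Mul(-3, X)) (Function('w')(X) = Add(Add(Pow(X, 2), Mul(-4, X)), X) = Add(Pow(X, 2), Mul(-3, X)))
Mul(Add(Function('b')(-7), -84), Function('w')(Q)) = Mul(Add(-10, -84), Mul(10, Add(-3, 10))) = Mul(-94, Mul(10, 7)) = Mul(-94, 70) = -6580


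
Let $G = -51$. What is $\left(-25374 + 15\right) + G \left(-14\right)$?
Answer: $-24645$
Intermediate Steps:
$\left(-25374 + 15\right) + G \left(-14\right) = \left(-25374 + 15\right) - -714 = -25359 + 714 = -24645$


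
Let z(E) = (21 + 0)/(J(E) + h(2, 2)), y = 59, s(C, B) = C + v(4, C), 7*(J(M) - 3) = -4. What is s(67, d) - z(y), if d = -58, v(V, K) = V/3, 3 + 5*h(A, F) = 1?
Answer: 12350/213 ≈ 57.981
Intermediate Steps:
h(A, F) = -2/5 (h(A, F) = -3/5 + (1/5)*1 = -3/5 + 1/5 = -2/5)
J(M) = 17/7 (J(M) = 3 + (1/7)*(-4) = 3 - 4/7 = 17/7)
v(V, K) = V/3 (v(V, K) = V*(1/3) = V/3)
s(C, B) = 4/3 + C (s(C, B) = C + (1/3)*4 = C + 4/3 = 4/3 + C)
z(E) = 735/71 (z(E) = (21 + 0)/(17/7 - 2/5) = 21/(71/35) = 21*(35/71) = 735/71)
s(67, d) - z(y) = (4/3 + 67) - 1*735/71 = 205/3 - 735/71 = 12350/213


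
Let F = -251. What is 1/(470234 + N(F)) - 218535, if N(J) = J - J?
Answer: -102762587189/470234 ≈ -2.1854e+5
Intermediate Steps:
N(J) = 0
1/(470234 + N(F)) - 218535 = 1/(470234 + 0) - 218535 = 1/470234 - 218535 = -102762587189/470234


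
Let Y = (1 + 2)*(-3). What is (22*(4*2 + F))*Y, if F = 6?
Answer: -2772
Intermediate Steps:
Y = -9 (Y = 3*(-3) = -9)
(22*(4*2 + F))*Y = (22*(4*2 + 6))*(-9) = (22*(8 + 6))*(-9) = (22*14)*(-9) = 308*(-9) = -2772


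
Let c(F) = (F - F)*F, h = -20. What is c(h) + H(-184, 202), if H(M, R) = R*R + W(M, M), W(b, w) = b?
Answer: 40620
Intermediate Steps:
H(M, R) = M + R² (H(M, R) = R*R + M = R² + M = M + R²)
c(F) = 0 (c(F) = 0*F = 0)
c(h) + H(-184, 202) = 0 + (-184 + 202²) = 0 + (-184 + 40804) = 0 + 40620 = 40620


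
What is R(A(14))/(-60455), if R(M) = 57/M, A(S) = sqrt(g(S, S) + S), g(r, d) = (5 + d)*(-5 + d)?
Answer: -57*sqrt(185)/11184175 ≈ -6.9320e-5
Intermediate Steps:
g(r, d) = (-5 + d)*(5 + d)
A(S) = sqrt(-25 + S + S**2) (A(S) = sqrt((-25 + S**2) + S) = sqrt(-25 + S + S**2))
R(A(14))/(-60455) = (57/(sqrt(-25 + 14 + 14**2)))/(-60455) = (57/(sqrt(-25 + 14 + 196)))*(-1/60455) = (57/(sqrt(185)))*(-1/60455) = (57*(sqrt(185)/185))*(-1/60455) = (57*sqrt(185)/185)*(-1/60455) = -57*sqrt(185)/11184175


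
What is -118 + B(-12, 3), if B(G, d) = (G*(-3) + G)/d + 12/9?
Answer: -326/3 ≈ -108.67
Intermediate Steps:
B(G, d) = 4/3 - 2*G/d (B(G, d) = (-3*G + G)/d + 12*(⅑) = (-2*G)/d + 4/3 = -2*G/d + 4/3 = 4/3 - 2*G/d)
-118 + B(-12, 3) = -118 + (4/3 - 2*(-12)/3) = -118 + (4/3 - 2*(-12)*⅓) = -118 + (4/3 + 8) = -118 + 28/3 = -326/3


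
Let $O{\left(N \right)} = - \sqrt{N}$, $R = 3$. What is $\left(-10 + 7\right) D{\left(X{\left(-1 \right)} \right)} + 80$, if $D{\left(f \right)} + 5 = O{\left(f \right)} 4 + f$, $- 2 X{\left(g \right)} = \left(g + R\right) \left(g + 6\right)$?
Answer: $110 + 12 i \sqrt{5} \approx 110.0 + 26.833 i$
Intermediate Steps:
$X{\left(g \right)} = - \frac{\left(3 + g\right) \left(6 + g\right)}{2}$ ($X{\left(g \right)} = - \frac{\left(g + 3\right) \left(g + 6\right)}{2} = - \frac{\left(3 + g\right) \left(6 + g\right)}{2}$)
$D{\left(f \right)} = -5 + f - 4 \sqrt{f}$ ($D{\left(f \right)} = -5 + \left(- \sqrt{f} 4 + f\right) = -5 - \left(- f + 4 \sqrt{f}\right) = -5 + f - 4 \sqrt{f}$)
$\left(-10 + 7\right) D{\left(X{\left(-1 \right)} \right)} + 80 = \left(-10 + 7\right) \left(-5 - \left(\frac{9}{2} + \frac{1}{2}\right) - 4 \sqrt{-9 - - \frac{9}{2} - \frac{\left(-1\right)^{2}}{2}}\right) + 80 = - 3 \left(-5 - 5 - 4 \sqrt{-9 + \frac{9}{2} - \frac{1}{2}}\right) + 80 = - 3 \left(-5 - 5 - 4 \sqrt{-5}\right) + 80 = - 3 \left(-5 - 5 - 4 i \sqrt{5}\right) + 80 = - 3 \left(-10 - 4 i \sqrt{5}\right) + 80 = \left(30 + 12 i \sqrt{5}\right) + 80 = 110 + 12 i \sqrt{5}$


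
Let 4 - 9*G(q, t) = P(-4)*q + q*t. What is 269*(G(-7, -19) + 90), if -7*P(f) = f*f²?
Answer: 200405/9 ≈ 22267.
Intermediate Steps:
P(f) = -f³/7 (P(f) = -f*f²/7 = -f³/7)
G(q, t) = 4/9 - 64*q/63 - q*t/9 (G(q, t) = 4/9 - ((-⅐*(-4)³)*q + q*t)/9 = 4/9 - ((-⅐*(-64))*q + q*t)/9 = 4/9 - (64*q/7 + q*t)/9 = 4/9 + (-64*q/63 - q*t/9) = 4/9 - 64*q/63 - q*t/9)
269*(G(-7, -19) + 90) = 269*((4/9 - 64/63*(-7) - ⅑*(-7)*(-19)) + 90) = 269*((4/9 + 64/9 - 133/9) + 90) = 269*(-65/9 + 90) = 269*(745/9) = 200405/9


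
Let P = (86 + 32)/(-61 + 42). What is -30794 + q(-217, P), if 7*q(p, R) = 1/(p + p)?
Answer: -93552173/3038 ≈ -30794.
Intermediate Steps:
P = -118/19 (P = 118/(-19) = 118*(-1/19) = -118/19 ≈ -6.2105)
q(p, R) = 1/(14*p) (q(p, R) = 1/(7*(p + p)) = 1/(7*((2*p))) = (1/(2*p))/7 = 1/(14*p))
-30794 + q(-217, P) = -30794 + (1/14)/(-217) = -30794 + (1/14)*(-1/217) = -30794 - 1/3038 = -93552173/3038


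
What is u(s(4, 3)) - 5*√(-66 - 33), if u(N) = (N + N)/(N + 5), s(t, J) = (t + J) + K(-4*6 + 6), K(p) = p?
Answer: 11/3 - 15*I*√11 ≈ 3.6667 - 49.749*I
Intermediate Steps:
s(t, J) = -18 + J + t (s(t, J) = (t + J) + (-4*6 + 6) = (J + t) + (-24 + 6) = (J + t) - 18 = -18 + J + t)
u(N) = 2*N/(5 + N) (u(N) = (2*N)/(5 + N) = 2*N/(5 + N))
u(s(4, 3)) - 5*√(-66 - 33) = 2*(-18 + 3 + 4)/(5 + (-18 + 3 + 4)) - 5*√(-66 - 33) = 2*(-11)/(5 - 11) - 15*I*√11 = 2*(-11)/(-6) - 15*I*√11 = 2*(-11)*(-⅙) - 15*I*√11 = 11/3 - 15*I*√11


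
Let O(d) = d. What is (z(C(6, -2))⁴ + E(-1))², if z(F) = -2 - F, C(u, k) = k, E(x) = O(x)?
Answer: 1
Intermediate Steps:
E(x) = x
(z(C(6, -2))⁴ + E(-1))² = ((-2 - 1*(-2))⁴ - 1)² = ((-2 + 2)⁴ - 1)² = (0⁴ - 1)² = (0 - 1)² = (-1)² = 1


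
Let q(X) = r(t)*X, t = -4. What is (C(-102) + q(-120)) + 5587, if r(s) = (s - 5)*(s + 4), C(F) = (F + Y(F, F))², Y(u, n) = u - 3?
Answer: 48436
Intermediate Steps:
Y(u, n) = -3 + u
C(F) = (-3 + 2*F)² (C(F) = (F + (-3 + F))² = (-3 + 2*F)²)
r(s) = (-5 + s)*(4 + s)
q(X) = 0 (q(X) = (-20 + (-4)² - 1*(-4))*X = (-20 + 16 + 4)*X = 0*X = 0)
(C(-102) + q(-120)) + 5587 = ((-3 + 2*(-102))² + 0) + 5587 = ((-3 - 204)² + 0) + 5587 = ((-207)² + 0) + 5587 = (42849 + 0) + 5587 = 42849 + 5587 = 48436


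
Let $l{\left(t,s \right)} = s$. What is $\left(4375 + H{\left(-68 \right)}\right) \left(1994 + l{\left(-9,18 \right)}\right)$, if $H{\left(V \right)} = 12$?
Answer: $8826644$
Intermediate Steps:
$\left(4375 + H{\left(-68 \right)}\right) \left(1994 + l{\left(-9,18 \right)}\right) = \left(4375 + 12\right) \left(1994 + 18\right) = 4387 \cdot 2012 = 8826644$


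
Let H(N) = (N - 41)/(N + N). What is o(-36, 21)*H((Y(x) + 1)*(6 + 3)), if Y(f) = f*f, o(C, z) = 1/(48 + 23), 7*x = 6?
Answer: -622/54315 ≈ -0.011452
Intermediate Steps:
x = 6/7 (x = (⅐)*6 = 6/7 ≈ 0.85714)
o(C, z) = 1/71
Y(f) = f²
H(N) = (-41 + N)/(2*N) (H(N) = (-41 + N)/((2*N)) = (-41 + N)*(1/(2*N)) = (-41 + N)/(2*N))
o(-36, 21)*H((Y(x) + 1)*(6 + 3)) = ((-41 + ((6/7)² + 1)*(6 + 3))/(2*((((6/7)² + 1)*(6 + 3)))))/71 = ((-41 + (36/49 + 1)*9)/(2*(((36/49 + 1)*9))))/71 = ((-41 + (85/49)*9)/(2*(((85/49)*9))))/71 = ((-41 + 765/49)/(2*(765/49)))/71 = ((½)*(49/765)*(-1244/49))/71 = (1/71)*(-622/765) = -622/54315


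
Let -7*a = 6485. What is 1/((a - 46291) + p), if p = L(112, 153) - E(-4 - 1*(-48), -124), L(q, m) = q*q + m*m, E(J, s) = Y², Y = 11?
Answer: -7/79698 ≈ -8.7832e-5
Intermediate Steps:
a = -6485/7 (a = -⅐*6485 = -6485/7 ≈ -926.43)
E(J, s) = 121 (E(J, s) = 11² = 121)
L(q, m) = m² + q² (L(q, m) = q² + m² = m² + q²)
p = 35832 (p = (153² + 112²) - 1*121 = (23409 + 12544) - 121 = 35953 - 121 = 35832)
1/((a - 46291) + p) = 1/((-6485/7 - 46291) + 35832) = 1/(-330522/7 + 35832) = 1/(-79698/7) = -7/79698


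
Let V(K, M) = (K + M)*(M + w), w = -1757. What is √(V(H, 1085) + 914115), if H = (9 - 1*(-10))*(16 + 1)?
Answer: I*√32061 ≈ 179.06*I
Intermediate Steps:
H = 323 (H = (9 + 10)*17 = 19*17 = 323)
V(K, M) = (-1757 + M)*(K + M) (V(K, M) = (K + M)*(M - 1757) = (K + M)*(-1757 + M) = (-1757 + M)*(K + M))
√(V(H, 1085) + 914115) = √((1085² - 1757*323 - 1757*1085 + 323*1085) + 914115) = √((1177225 - 567511 - 1906345 + 350455) + 914115) = √(-946176 + 914115) = √(-32061) = I*√32061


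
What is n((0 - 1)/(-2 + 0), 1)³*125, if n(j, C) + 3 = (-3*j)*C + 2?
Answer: -15625/8 ≈ -1953.1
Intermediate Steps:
n(j, C) = -1 - 3*C*j (n(j, C) = -3 + ((-3*j)*C + 2) = -3 + (-3*C*j + 2) = -3 + (2 - 3*C*j) = -1 - 3*C*j)
n((0 - 1)/(-2 + 0), 1)³*125 = (-1 - 3*1*(0 - 1)/(-2 + 0))³*125 = (-1 - 3*1*(-1/(-2)))³*125 = (-1 - 3*1*(-1*(-½)))³*125 = (-1 - 3*1*½)³*125 = (-1 - 3/2)³*125 = (-5/2)³*125 = -125/8*125 = -15625/8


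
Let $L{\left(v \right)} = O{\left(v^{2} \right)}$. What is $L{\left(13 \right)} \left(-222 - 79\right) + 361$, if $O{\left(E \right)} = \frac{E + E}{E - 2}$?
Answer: $- \frac{41451}{167} \approx -248.21$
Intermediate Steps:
$O{\left(E \right)} = \frac{2 E}{-2 + E}$
$L{\left(v \right)} = \frac{2 v^{2}}{-2 + v^{2}}$
$L{\left(13 \right)} \left(-222 - 79\right) + 361 = \frac{2 \cdot 13^{2}}{-2 + 13^{2}} \left(-222 - 79\right) + 361 = 2 \cdot 169 \frac{1}{-2 + 169} \left(-301\right) + 361 = 2 \cdot 169 \cdot \frac{1}{167} \left(-301\right) + 361 = \frac{338}{167} \left(-301\right) + 361 = - \frac{101738}{167} + 361 = - \frac{41451}{167}$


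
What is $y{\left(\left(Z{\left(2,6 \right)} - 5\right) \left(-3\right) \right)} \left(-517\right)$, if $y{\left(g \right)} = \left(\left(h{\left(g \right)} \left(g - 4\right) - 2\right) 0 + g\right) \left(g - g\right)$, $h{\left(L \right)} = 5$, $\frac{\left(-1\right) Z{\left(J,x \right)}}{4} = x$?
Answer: $0$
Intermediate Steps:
$Z{\left(J,x \right)} = - 4 x$
$y{\left(g \right)} = 0$ ($y{\left(g \right)} = \left(\left(5 \left(g - 4\right) - 2\right) 0 + g\right) \left(g - g\right) = \left(\left(5 \left(-4 + g\right) - 2\right) 0 + g\right) 0 = \left(\left(\left(-20 + 5 g\right) - 2\right) 0 + g\right) 0 = \left(\left(-22 + 5 g\right) 0 + g\right) 0 = \left(0 + g\right) 0 = g 0 = 0$)
$y{\left(\left(Z{\left(2,6 \right)} - 5\right) \left(-3\right) \right)} \left(-517\right) = 0 \left(-517\right) = 0$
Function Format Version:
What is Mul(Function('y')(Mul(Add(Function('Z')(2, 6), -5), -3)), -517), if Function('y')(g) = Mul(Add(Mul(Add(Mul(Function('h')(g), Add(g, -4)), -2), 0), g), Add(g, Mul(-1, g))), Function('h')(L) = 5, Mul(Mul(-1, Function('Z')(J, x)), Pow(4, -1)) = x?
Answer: 0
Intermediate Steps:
Function('Z')(J, x) = Mul(-4, x)
Function('y')(g) = 0 (Function('y')(g) = Mul(Add(Mul(Add(Mul(5, Add(g, -4)), -2), 0), g), Add(g, Mul(-1, g))) = Mul(Add(Mul(Add(Mul(5, Add(-4, g)), -2), 0), g), 0) = Mul(Add(Mul(Add(Add(-20, Mul(5, g)), -2), 0), g), 0) = Mul(Add(Mul(Add(-22, Mul(5, g)), 0), g), 0) = Mul(Add(0, g), 0) = Mul(g, 0) = 0)
Mul(Function('y')(Mul(Add(Function('Z')(2, 6), -5), -3)), -517) = Mul(0, -517) = 0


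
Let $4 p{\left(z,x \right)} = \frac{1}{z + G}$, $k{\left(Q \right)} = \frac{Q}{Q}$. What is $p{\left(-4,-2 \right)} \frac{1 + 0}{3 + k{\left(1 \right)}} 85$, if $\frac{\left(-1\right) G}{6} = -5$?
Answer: $\frac{85}{416} \approx 0.20433$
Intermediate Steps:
$G = 30$ ($G = \left(-6\right) \left(-5\right) = 30$)
$k{\left(Q \right)} = 1$
$p{\left(z,x \right)} = \frac{1}{4 \left(30 + z\right)}$ ($p{\left(z,x \right)} = \frac{1}{4 \left(z + 30\right)} = \frac{1}{4 \left(30 + z\right)}$)
$p{\left(-4,-2 \right)} \frac{1 + 0}{3 + k{\left(1 \right)}} 85 = \frac{1}{4 \left(30 - 4\right)} \frac{1 + 0}{3 + 1} \cdot 85 = \frac{1}{4 \cdot 26} \cdot 1 \cdot \frac{1}{4} \cdot 85 = \frac{1}{4} \cdot \frac{1}{26} \cdot 1 \cdot \frac{1}{4} \cdot 85 = \frac{1}{104} \cdot \frac{1}{4} \cdot 85 = \frac{1}{416} \cdot 85 = \frac{85}{416}$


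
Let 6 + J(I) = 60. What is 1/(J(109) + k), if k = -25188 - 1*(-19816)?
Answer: -1/5318 ≈ -0.00018804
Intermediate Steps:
k = -5372 (k = -25188 + 19816 = -5372)
J(I) = 54 (J(I) = -6 + 60 = 54)
1/(J(109) + k) = 1/(54 - 5372) = 1/(-5318) = -1/5318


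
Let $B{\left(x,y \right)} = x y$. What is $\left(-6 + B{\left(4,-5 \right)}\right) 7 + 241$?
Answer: $59$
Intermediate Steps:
$\left(-6 + B{\left(4,-5 \right)}\right) 7 + 241 = \left(-6 + 4 \left(-5\right)\right) 7 + 241 = \left(-6 - 20\right) 7 + 241 = \left(-26\right) 7 + 241 = -182 + 241 = 59$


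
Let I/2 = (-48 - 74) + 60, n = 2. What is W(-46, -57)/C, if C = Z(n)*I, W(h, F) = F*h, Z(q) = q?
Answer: -1311/124 ≈ -10.573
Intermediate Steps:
I = -124 (I = 2*((-48 - 74) + 60) = 2*(-122 + 60) = 2*(-62) = -124)
C = -248 (C = 2*(-124) = -248)
W(-46, -57)/C = -57*(-46)/(-248) = 2622*(-1/248) = -1311/124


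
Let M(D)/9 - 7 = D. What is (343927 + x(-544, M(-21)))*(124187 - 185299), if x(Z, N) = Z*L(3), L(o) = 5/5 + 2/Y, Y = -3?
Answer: -63020955544/3 ≈ -2.1007e+10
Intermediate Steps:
L(o) = ⅓ (L(o) = 5/5 + 2/(-3) = 5*(⅕) + 2*(-⅓) = 1 - ⅔ = ⅓)
M(D) = 63 + 9*D
x(Z, N) = Z/3 (x(Z, N) = Z*(⅓) = Z/3)
(343927 + x(-544, M(-21)))*(124187 - 185299) = (343927 + (⅓)*(-544))*(124187 - 185299) = (343927 - 544/3)*(-61112) = (1031237/3)*(-61112) = -63020955544/3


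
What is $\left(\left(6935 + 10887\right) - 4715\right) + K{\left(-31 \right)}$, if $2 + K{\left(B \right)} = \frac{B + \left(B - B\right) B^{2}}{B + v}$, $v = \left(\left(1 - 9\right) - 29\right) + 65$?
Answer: $\frac{39346}{3} \approx 13115.0$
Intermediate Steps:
$v = 28$ ($v = \left(-8 - 29\right) + 65 = -37 + 65 = 28$)
$K{\left(B \right)} = -2 + \frac{B}{28 + B}$ ($K{\left(B \right)} = -2 + \frac{B + \left(B - B\right) B^{2}}{B + 28} = -2 + \frac{B + 0 B^{2}}{28 + B} = -2 + \frac{B + 0}{28 + B} = -2 + \frac{B}{28 + B}$)
$\left(\left(6935 + 10887\right) - 4715\right) + K{\left(-31 \right)} = \left(\left(6935 + 10887\right) - 4715\right) + \frac{-56 - -31}{28 - 31} = \left(17822 - 4715\right) + \frac{-56 + 31}{-3} = 13107 - - \frac{25}{3} = 13107 + \frac{25}{3} = \frac{39346}{3}$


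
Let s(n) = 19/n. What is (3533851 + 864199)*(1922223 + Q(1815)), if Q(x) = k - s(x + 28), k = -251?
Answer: 819934104198150/97 ≈ 8.4529e+12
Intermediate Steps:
Q(x) = -251 - 19/(28 + x) (Q(x) = -251 - 19/(x + 28) = -251 - 19/(28 + x))
(3533851 + 864199)*(1922223 + Q(1815)) = (3533851 + 864199)*(1922223 + (-7047 - 251*1815)/(28 + 1815)) = 4398050*(1922223 + (-7047 - 455565)/1843) = 4398050*(1922223 + (1/1843)*(-462612)) = 4398050*(1922223 - 24348/97) = 4398050*(186431283/97) = 819934104198150/97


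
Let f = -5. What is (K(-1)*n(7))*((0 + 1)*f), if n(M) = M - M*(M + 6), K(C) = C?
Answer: -420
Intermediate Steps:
n(M) = M - M*(6 + M)
(K(-1)*n(7))*((0 + 1)*f) = (-(-1)*7*(5 + 7))*((0 + 1)*(-5)) = (-(-1)*7*12)*(1*(-5)) = -1*(-84)*(-5) = 84*(-5) = -420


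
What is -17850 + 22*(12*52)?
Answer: -4122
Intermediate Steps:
-17850 + 22*(12*52) = -17850 + 22*624 = -17850 + 13728 = -4122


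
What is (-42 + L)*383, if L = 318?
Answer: 105708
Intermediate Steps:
(-42 + L)*383 = (-42 + 318)*383 = 276*383 = 105708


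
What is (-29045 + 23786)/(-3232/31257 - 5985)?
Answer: 164380563/187076377 ≈ 0.87868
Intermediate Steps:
(-29045 + 23786)/(-3232/31257 - 5985) = -5259/(-3232*1/31257 - 5985) = -5259/(-3232/31257 - 5985) = -5259/(-187076377/31257) = -5259*(-31257/187076377) = 164380563/187076377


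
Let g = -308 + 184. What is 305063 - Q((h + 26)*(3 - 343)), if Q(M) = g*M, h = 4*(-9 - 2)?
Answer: 1063943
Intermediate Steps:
g = -124
h = -44 (h = 4*(-11) = -44)
Q(M) = -124*M
305063 - Q((h + 26)*(3 - 343)) = 305063 - (-124)*(-44 + 26)*(3 - 343) = 305063 - (-124)*(-18*(-340)) = 305063 - (-124)*6120 = 305063 - 1*(-758880) = 305063 + 758880 = 1063943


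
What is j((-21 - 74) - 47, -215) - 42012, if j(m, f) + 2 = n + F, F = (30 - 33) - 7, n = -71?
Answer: -42095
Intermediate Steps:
F = -10 (F = -3 - 7 = -10)
j(m, f) = -83 (j(m, f) = -2 + (-71 - 10) = -2 - 81 = -83)
j((-21 - 74) - 47, -215) - 42012 = -83 - 42012 = -42095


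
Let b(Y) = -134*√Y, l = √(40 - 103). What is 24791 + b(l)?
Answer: 24791 - 134*√3*7^(¼)*√I ≈ 24524.0 - 266.95*I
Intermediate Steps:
l = 3*I*√7 (l = √(-63) = 3*I*√7 ≈ 7.9373*I)
24791 + b(l) = 24791 - 134*√3*7^(¼)*√I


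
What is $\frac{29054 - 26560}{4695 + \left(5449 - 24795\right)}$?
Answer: $- \frac{2494}{14651} \approx -0.17023$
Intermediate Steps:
$\frac{29054 - 26560}{4695 + \left(5449 - 24795\right)} = \frac{2494}{4695 + \left(5449 - 24795\right)} = \frac{2494}{4695 - 19346} = \frac{2494}{-14651} = 2494 \left(- \frac{1}{14651}\right) = - \frac{2494}{14651}$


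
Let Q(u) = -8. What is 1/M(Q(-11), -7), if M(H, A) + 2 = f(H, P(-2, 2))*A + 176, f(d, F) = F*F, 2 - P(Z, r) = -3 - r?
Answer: -1/169 ≈ -0.0059172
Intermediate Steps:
P(Z, r) = 5 + r (P(Z, r) = 2 - (-3 - r) = 2 + (3 + r) = 5 + r)
f(d, F) = F**2
M(H, A) = 174 + 49*A (M(H, A) = -2 + ((5 + 2)**2*A + 176) = -2 + (7**2*A + 176) = -2 + (49*A + 176) = -2 + (176 + 49*A) = 174 + 49*A)
1/M(Q(-11), -7) = 1/(174 + 49*(-7)) = 1/(174 - 343) = 1/(-169) = -1/169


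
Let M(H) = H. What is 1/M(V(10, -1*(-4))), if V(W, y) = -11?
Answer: -1/11 ≈ -0.090909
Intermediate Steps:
1/M(V(10, -1*(-4))) = 1/(-11) = -1/11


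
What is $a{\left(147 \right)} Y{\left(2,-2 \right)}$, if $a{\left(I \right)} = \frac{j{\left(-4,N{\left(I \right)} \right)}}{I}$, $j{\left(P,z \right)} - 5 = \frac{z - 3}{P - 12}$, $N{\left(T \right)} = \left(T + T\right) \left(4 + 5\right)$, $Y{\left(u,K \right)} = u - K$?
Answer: $- \frac{2563}{588} \approx -4.3588$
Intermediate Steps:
$N{\left(T \right)} = 18 T$ ($N{\left(T \right)} = 2 T 9 = 18 T$)
$j{\left(P,z \right)} = 5 + \frac{-3 + z}{-12 + P}$ ($j{\left(P,z \right)} = 5 + \frac{z - 3}{P - 12} = 5 + \frac{-3 + z}{-12 + P}$)
$a{\left(I \right)} = \frac{\frac{83}{16} - \frac{9 I}{8}}{I}$ ($a{\left(I \right)} = \frac{\frac{1}{-12 - 4} \left(-63 + 18 I + 5 \left(-4\right)\right)}{I} = \frac{\frac{1}{-16} \left(-63 + 18 I - 20\right)}{I} = \frac{\left(- \frac{1}{16}\right) \left(-83 + 18 I\right)}{I} = \frac{\frac{83}{16} - \frac{9 I}{8}}{I}$)
$a{\left(147 \right)} Y{\left(2,-2 \right)} = \frac{83 - 2646}{16 \cdot 147} \left(2 - -2\right) = \frac{1}{16} \cdot \frac{1}{147} \left(83 - 2646\right) \left(2 + 2\right) = \frac{1}{16} \cdot \frac{1}{147} \left(-2563\right) 4 = \left(- \frac{2563}{2352}\right) 4 = - \frac{2563}{588}$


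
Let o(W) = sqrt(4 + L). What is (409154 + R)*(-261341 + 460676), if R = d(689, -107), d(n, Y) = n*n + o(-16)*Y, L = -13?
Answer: 176187223125 - 63986535*I ≈ 1.7619e+11 - 6.3987e+7*I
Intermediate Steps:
o(W) = 3*I (o(W) = sqrt(4 - 13) = sqrt(-9) = 3*I)
d(n, Y) = n**2 + 3*I*Y (d(n, Y) = n*n + (3*I)*Y = n**2 + 3*I*Y)
R = 474721 - 321*I (R = 689**2 + 3*I*(-107) = 474721 - 321*I ≈ 4.7472e+5 - 321.0*I)
(409154 + R)*(-261341 + 460676) = (409154 + (474721 - 321*I))*(-261341 + 460676) = (883875 - 321*I)*199335 = 176187223125 - 63986535*I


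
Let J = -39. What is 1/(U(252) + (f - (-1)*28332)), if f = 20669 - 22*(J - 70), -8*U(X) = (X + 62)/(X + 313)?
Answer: 2260/116161583 ≈ 1.9456e-5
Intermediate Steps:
U(X) = -(62 + X)/(8*(313 + X)) (U(X) = -(X + 62)/(8*(X + 313)) = -(62 + X)/(8*(313 + X)))
f = 23067 (f = 20669 - 22*(-39 - 70) = 20669 - 22*(-109) = 20669 + 2398 = 23067)
1/(U(252) + (f - (-1)*28332)) = 1/((-62 - 1*252)/(8*(313 + 252)) + (23067 - (-1)*28332)) = 1/((⅛)*(-62 - 252)/565 + (23067 - 1*(-28332))) = 1/((⅛)*(1/565)*(-314) + (23067 + 28332)) = 1/(-157/2260 + 51399) = 1/(116161583/2260) = 2260/116161583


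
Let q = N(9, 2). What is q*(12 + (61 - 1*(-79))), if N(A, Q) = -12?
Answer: -1824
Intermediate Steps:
q = -12
q*(12 + (61 - 1*(-79))) = -12*(12 + (61 - 1*(-79))) = -12*(12 + (61 + 79)) = -12*(12 + 140) = -12*152 = -1824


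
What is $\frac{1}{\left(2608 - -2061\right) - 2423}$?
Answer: $\frac{1}{2246} \approx 0.00044524$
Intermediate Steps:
$\frac{1}{\left(2608 - -2061\right) - 2423} = \frac{1}{\left(2608 + 2061\right) - 2423} = \frac{1}{4669 - 2423} = \frac{1}{2246}$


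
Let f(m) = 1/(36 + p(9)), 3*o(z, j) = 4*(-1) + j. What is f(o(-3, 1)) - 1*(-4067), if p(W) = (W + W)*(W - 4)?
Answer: 512443/126 ≈ 4067.0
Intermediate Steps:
o(z, j) = -4/3 + j/3 (o(z, j) = (4*(-1) + j)/3 = (-4 + j)/3 = -4/3 + j/3)
p(W) = 2*W*(-4 + W) (p(W) = (2*W)*(-4 + W) = 2*W*(-4 + W))
f(m) = 1/126 (f(m) = 1/(36 + 2*9*(-4 + 9)) = 1/(36 + 2*9*5) = 1/(36 + 90) = 1/126)
f(o(-3, 1)) - 1*(-4067) = 1/126 - 1*(-4067) = 1/126 + 4067 = 512443/126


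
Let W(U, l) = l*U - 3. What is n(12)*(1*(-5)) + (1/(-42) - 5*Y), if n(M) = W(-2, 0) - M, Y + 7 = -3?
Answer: 5249/42 ≈ 124.98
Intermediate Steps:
W(U, l) = -3 + U*l (W(U, l) = U*l - 3 = -3 + U*l)
Y = -10 (Y = -7 - 3 = -10)
n(M) = -3 - M (n(M) = (-3 - 2*0) - M = (-3 + 0) - M = -3 - M)
n(12)*(1*(-5)) + (1/(-42) - 5*Y) = (-3 - 1*12)*(1*(-5)) + (1/(-42) - 5*(-10)) = (-3 - 12)*(-5) + (-1/42 + 50) = -15*(-5) + 2099/42 = 75 + 2099/42 = 5249/42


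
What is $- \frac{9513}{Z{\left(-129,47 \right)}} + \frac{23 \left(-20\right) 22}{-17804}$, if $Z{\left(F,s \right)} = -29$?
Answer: $\frac{42415733}{129079} \approx 328.6$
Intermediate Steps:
$- \frac{9513}{Z{\left(-129,47 \right)}} + \frac{23 \left(-20\right) 22}{-17804} = - \frac{9513}{-29} + \frac{23 \left(-20\right) 22}{-17804} = \left(-9513\right) \left(- \frac{1}{29}\right) + \left(-460\right) 22 \left(- \frac{1}{17804}\right) = \frac{9513}{29} - - \frac{2530}{4451} = \frac{9513}{29} + \frac{2530}{4451} = \frac{42415733}{129079}$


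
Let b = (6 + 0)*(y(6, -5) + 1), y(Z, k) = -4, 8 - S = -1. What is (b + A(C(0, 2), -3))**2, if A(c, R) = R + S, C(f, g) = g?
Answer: 144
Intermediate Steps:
S = 9 (S = 8 - 1*(-1) = 8 + 1 = 9)
b = -18 (b = (6 + 0)*(-4 + 1) = 6*(-3) = -18)
A(c, R) = 9 + R (A(c, R) = R + 9 = 9 + R)
(b + A(C(0, 2), -3))**2 = (-18 + (9 - 3))**2 = (-18 + 6)**2 = (-12)**2 = 144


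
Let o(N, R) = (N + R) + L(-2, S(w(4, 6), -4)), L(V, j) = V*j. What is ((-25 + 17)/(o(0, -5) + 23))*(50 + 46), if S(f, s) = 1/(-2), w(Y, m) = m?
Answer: -768/19 ≈ -40.421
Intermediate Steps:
S(f, s) = -½
o(N, R) = 1 + N + R (o(N, R) = (N + R) - 2*(-½) = (N + R) + 1 = 1 + N + R)
((-25 + 17)/(o(0, -5) + 23))*(50 + 46) = ((-25 + 17)/((1 + 0 - 5) + 23))*(50 + 46) = -8/(-4 + 23)*96 = -8/19*96 = -768/19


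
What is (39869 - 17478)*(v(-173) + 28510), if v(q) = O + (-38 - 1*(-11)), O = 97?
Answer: 639934780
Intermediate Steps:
v(q) = 70 (v(q) = 97 + (-38 - 1*(-11)) = 97 + (-38 + 11) = 97 - 27 = 70)
(39869 - 17478)*(v(-173) + 28510) = (39869 - 17478)*(70 + 28510) = 22391*28580 = 639934780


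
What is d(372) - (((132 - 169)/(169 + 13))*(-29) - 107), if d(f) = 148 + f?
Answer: 113041/182 ≈ 621.10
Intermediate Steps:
d(372) - (((132 - 169)/(169 + 13))*(-29) - 107) = (148 + 372) - (((132 - 169)/(169 + 13))*(-29) - 107) = 520 - (-37/182*(-29) - 107) = 520 - (1073/182 - 107) = 520 - 1*(-18401/182) = 520 + 18401/182 = 113041/182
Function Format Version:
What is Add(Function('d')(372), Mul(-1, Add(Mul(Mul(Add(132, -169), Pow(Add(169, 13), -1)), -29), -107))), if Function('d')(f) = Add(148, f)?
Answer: Rational(113041, 182) ≈ 621.10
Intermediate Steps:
Add(Function('d')(372), Mul(-1, Add(Mul(Mul(Add(132, -169), Pow(Add(169, 13), -1)), -29), -107))) = Add(Add(148, 372), Mul(-1, Add(Mul(Mul(Add(132, -169), Pow(Add(169, 13), -1)), -29), -107))) = Add(520, Mul(-1, Add(Mul(Mul(-37, Pow(182, -1)), -29), -107))) = Add(520, Mul(-1, Add(Mul(Mul(-37, Rational(1, 182)), -29), -107))) = Add(520, Mul(-1, Add(Mul(Rational(-37, 182), -29), -107))) = Add(520, Mul(-1, Add(Rational(1073, 182), -107))) = Add(520, Mul(-1, Rational(-18401, 182))) = Add(520, Rational(18401, 182)) = Rational(113041, 182)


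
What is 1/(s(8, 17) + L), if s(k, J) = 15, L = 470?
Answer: 1/485 ≈ 0.0020619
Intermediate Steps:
1/(s(8, 17) + L) = 1/(15 + 470) = 1/485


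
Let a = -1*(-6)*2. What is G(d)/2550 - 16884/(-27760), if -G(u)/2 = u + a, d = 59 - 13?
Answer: 995851/1769700 ≈ 0.56272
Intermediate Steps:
a = 12 (a = 6*2 = 12)
d = 46
G(u) = -24 - 2*u (G(u) = -2*(u + 12) = -2*(12 + u) = -24 - 2*u)
G(d)/2550 - 16884/(-27760) = (-24 - 2*46)/2550 - 16884/(-27760) = (-24 - 92)*(1/2550) - 16884*(-1/27760) = -116*1/2550 + 4221/6940 = -58/1275 + 4221/6940 = 995851/1769700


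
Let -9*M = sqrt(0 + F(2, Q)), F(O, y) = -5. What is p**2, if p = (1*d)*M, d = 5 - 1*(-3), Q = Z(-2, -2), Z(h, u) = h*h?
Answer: -320/81 ≈ -3.9506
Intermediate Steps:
Z(h, u) = h**2
Q = 4 (Q = (-2)**2 = 4)
d = 8 (d = 5 + 3 = 8)
M = -I*sqrt(5)/9 (M = -sqrt(0 - 5)/9 = -I*sqrt(5)/9 ≈ -0.24845*I)
p = -8*I*sqrt(5)/9 (p = (1*8)*(-I*sqrt(5)/9) = 8*(-I*sqrt(5)/9) = -8*I*sqrt(5)/9 ≈ -1.9876*I)
p**2 = (-8*I*sqrt(5)/9)**2 = -320/81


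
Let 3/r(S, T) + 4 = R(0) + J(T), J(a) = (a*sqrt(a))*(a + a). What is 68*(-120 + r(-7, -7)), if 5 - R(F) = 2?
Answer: -548588844/67229 - 19992*I*sqrt(7)/67229 ≈ -8160.0 - 0.78677*I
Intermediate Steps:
J(a) = 2*a**(5/2) (J(a) = a**(3/2)*(2*a) = 2*a**(5/2))
R(F) = 3 (R(F) = 5 - 1*2 = 5 - 2 = 3)
r(S, T) = 3/(-1 + 2*T**(5/2)) (r(S, T) = 3/(-4 + (3 + 2*T**(5/2))) = 3/(-1 + 2*T**(5/2)))
68*(-120 + r(-7, -7)) = 68*(-120 + 3/(-1 + 2*(-7)**(5/2))) = 68*(-120 + 3/(-1 + 2*(49*I*sqrt(7)))) = 68*(-120 + 3/(-1 + 98*I*sqrt(7))) = -8160 + 204/(-1 + 98*I*sqrt(7))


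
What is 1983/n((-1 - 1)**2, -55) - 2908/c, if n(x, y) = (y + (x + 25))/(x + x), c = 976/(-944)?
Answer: 1746584/793 ≈ 2202.5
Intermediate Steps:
c = -61/59 (c = 976*(-1/944) = -61/59 ≈ -1.0339)
n(x, y) = (25 + x + y)/(2*x) (n(x, y) = (y + (25 + x))/((2*x)) = (25 + x + y)*(1/(2*x)) = (25 + x + y)/(2*x))
1983/n((-1 - 1)**2, -55) - 2908/c = 1983/(((25 + (-1 - 1)**2 - 55)/(2*((-1 - 1)**2)))) - 2908/(-61/59) = 1983/(((25 + (-2)**2 - 55)/(2*((-2)**2)))) - 2908*(-59/61) = 1983/(((1/2)*(25 + 4 - 55)/4)) + 171572/61 = 1983/(((1/2)*(1/4)*(-26))) + 171572/61 = 1983/(-13/4) + 171572/61 = 1983*(-4/13) + 171572/61 = -7932/13 + 171572/61 = 1746584/793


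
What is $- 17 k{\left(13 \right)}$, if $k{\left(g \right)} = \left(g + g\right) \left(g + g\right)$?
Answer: $-11492$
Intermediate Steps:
$k{\left(g \right)} = 4 g^{2}$ ($k{\left(g \right)} = 2 g 2 g = 4 g^{2}$)
$- 17 k{\left(13 \right)} = - 17 \cdot 4 \cdot 13^{2} = - 17 \cdot 4 \cdot 169 = - 17 \cdot 676 = \left(-1\right) 11492 = -11492$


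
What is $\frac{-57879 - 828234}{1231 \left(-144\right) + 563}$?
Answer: $\frac{886113}{176701} \approx 5.0148$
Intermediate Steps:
$\frac{-57879 - 828234}{1231 \left(-144\right) + 563} = - \frac{886113}{-177264 + 563} = - \frac{886113}{-176701} = \left(-886113\right) \left(- \frac{1}{176701}\right) = \frac{886113}{176701}$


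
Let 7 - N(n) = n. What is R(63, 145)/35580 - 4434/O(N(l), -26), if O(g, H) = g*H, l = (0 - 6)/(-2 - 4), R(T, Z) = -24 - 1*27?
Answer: 4382049/154180 ≈ 28.422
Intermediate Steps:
R(T, Z) = -51 (R(T, Z) = -24 - 27 = -51)
l = 1 (l = -6/(-6) = -6*(-⅙) = 1)
N(n) = 7 - n
O(g, H) = H*g
R(63, 145)/35580 - 4434/O(N(l), -26) = -51/35580 - 4434*(-1/(26*(7 - 1*1))) = -51*1/35580 - 4434*(-1/(26*(7 - 1))) = -17/11860 - 4434/((-26*6)) = -17/11860 - 4434/(-156) = -17/11860 - 4434*(-1/156) = -17/11860 + 739/26 = 4382049/154180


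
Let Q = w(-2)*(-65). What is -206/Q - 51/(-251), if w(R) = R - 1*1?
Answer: -41761/48945 ≈ -0.85322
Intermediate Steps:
w(R) = -1 + R (w(R) = R - 1 = -1 + R)
Q = 195 (Q = (-1 - 2)*(-65) = -3*(-65) = 195)
-206/Q - 51/(-251) = -206/195 - 51/(-251) = -206*1/195 - 51*(-1/251) = -206/195 + 51/251 = -41761/48945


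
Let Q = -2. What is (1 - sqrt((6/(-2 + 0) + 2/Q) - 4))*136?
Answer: 136 - 272*I*sqrt(2) ≈ 136.0 - 384.67*I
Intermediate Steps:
(1 - sqrt((6/(-2 + 0) + 2/Q) - 4))*136 = (1 - sqrt((6/(-2 + 0) + 2/(-2)) - 4))*136 = (1 - sqrt((6/(-2) + 2*(-1/2)) - 4))*136 = (1 - sqrt((6*(-1/2) - 1) - 4))*136 = (1 - sqrt((-3 - 1) - 4))*136 = (1 - sqrt(-4 - 4))*136 = (1 - sqrt(-8))*136 = (1 - 2*I*sqrt(2))*136 = 136 - 272*I*sqrt(2)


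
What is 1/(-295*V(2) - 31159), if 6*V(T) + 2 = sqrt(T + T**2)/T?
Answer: -2236368/69462819917 + 1770*sqrt(6)/69462819917 ≈ -3.2133e-5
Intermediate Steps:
V(T) = -1/3 + sqrt(T + T**2)/(6*T) (V(T) = -1/3 + (sqrt(T + T**2)/T)/6 = -1/3 + sqrt(T + T**2)/(6*T))
1/(-295*V(2) - 31159) = 1/(-295*(sqrt(2*(1 + 2)) - 2*2)/(6*2) - 31159) = 1/(-295*(sqrt(2*3) - 4)/(6*2) - 31159) = 1/(-295*(sqrt(6) - 4)/(6*2) - 31159) = 1/(-295*(-4 + sqrt(6))/(6*2) - 31159) = 1/(-295*(-1/3 + sqrt(6)/12) - 31159) = 1/((295/3 - 295*sqrt(6)/12) - 31159) = 1/(-93182/3 - 295*sqrt(6)/12)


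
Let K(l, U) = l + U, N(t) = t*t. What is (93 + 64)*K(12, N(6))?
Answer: 7536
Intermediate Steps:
N(t) = t²
K(l, U) = U + l
(93 + 64)*K(12, N(6)) = (93 + 64)*(6² + 12) = 157*(36 + 12) = 157*48 = 7536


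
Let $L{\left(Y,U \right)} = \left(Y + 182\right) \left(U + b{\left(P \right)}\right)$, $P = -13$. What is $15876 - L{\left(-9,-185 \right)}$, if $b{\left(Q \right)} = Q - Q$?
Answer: $47881$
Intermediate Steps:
$b{\left(Q \right)} = 0$
$L{\left(Y,U \right)} = U \left(182 + Y\right)$ ($L{\left(Y,U \right)} = \left(Y + 182\right) \left(U + 0\right) = \left(182 + Y\right) U = U \left(182 + Y\right)$)
$15876 - L{\left(-9,-185 \right)} = 15876 - - 185 \left(182 - 9\right) = 15876 - \left(-185\right) 173 = 15876 - -32005 = 15876 + 32005 = 47881$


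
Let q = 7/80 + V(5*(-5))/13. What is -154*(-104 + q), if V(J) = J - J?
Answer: 640101/40 ≈ 16003.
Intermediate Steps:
V(J) = 0
q = 7/80 (q = 7/80 + 0/13 = 7*(1/80) + 0*(1/13) = 7/80 + 0 = 7/80 ≈ 0.087500)
-154*(-104 + q) = -154*(-104 + 7/80) = -154*(-8313/80) = 640101/40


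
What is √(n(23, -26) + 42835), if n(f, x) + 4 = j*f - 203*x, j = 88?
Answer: √50133 ≈ 223.90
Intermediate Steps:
n(f, x) = -4 - 203*x + 88*f (n(f, x) = -4 + (88*f - 203*x) = -4 + (-203*x + 88*f) = -4 - 203*x + 88*f)
√(n(23, -26) + 42835) = √((-4 - 203*(-26) + 88*23) + 42835) = √((-4 + 5278 + 2024) + 42835) = √(7298 + 42835) = √50133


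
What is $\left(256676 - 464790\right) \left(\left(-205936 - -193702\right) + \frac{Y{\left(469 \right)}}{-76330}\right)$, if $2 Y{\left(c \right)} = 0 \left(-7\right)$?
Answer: $2546066676$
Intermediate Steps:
$Y{\left(c \right)} = 0$ ($Y{\left(c \right)} = \frac{0 \left(-7\right)}{2} = \frac{1}{2} \cdot 0 = 0$)
$\left(256676 - 464790\right) \left(\left(-205936 - -193702\right) + \frac{Y{\left(469 \right)}}{-76330}\right) = \left(256676 - 464790\right) \left(\left(-205936 - -193702\right) + \frac{0}{-76330}\right) = - 208114 \left(\left(-205936 + 193702\right) + 0 \left(- \frac{1}{76330}\right)\right) = - 208114 \left(-12234 + 0\right) = \left(-208114\right) \left(-12234\right) = 2546066676$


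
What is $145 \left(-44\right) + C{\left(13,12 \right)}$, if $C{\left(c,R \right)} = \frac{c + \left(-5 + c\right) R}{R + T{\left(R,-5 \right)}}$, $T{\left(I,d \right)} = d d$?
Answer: $- \frac{235951}{37} \approx -6377.1$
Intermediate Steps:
$T{\left(I,d \right)} = d^{2}$
$C{\left(c,R \right)} = \frac{c + R \left(-5 + c\right)}{25 + R}$ ($C{\left(c,R \right)} = \frac{c + \left(-5 + c\right) R}{R + \left(-5\right)^{2}} = \frac{c + R \left(-5 + c\right)}{R + 25} = \frac{c + R \left(-5 + c\right)}{25 + R}$)
$145 \left(-44\right) + C{\left(13,12 \right)} = 145 \left(-44\right) + \frac{13 - 60 + 12 \cdot 13}{25 + 12} = -6380 + \frac{13 - 60 + 156}{37} = -6380 + \frac{1}{37} \cdot 109 = -6380 + \frac{109}{37} = - \frac{235951}{37}$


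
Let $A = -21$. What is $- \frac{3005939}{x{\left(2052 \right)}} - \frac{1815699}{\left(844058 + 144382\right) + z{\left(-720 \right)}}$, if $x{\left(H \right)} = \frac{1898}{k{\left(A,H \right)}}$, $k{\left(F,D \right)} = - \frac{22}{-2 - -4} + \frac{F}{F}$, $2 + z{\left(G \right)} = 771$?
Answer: $\frac{1143522035608}{72212257} \approx 15836.0$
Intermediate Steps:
$z{\left(G \right)} = 769$ ($z{\left(G \right)} = -2 + 771 = 769$)
$k{\left(F,D \right)} = -10$ ($k{\left(F,D \right)} = - \frac{22}{-2 + 4} + 1 = - \frac{22}{2} + 1 = \left(-22\right) \frac{1}{2} + 1 = -11 + 1 = -10$)
$x{\left(H \right)} = - \frac{949}{5}$ ($x{\left(H \right)} = \frac{1898}{-10} = 1898 \left(- \frac{1}{10}\right) = - \frac{949}{5}$)
$- \frac{3005939}{x{\left(2052 \right)}} - \frac{1815699}{\left(844058 + 144382\right) + z{\left(-720 \right)}} = - \frac{3005939}{- \frac{949}{5}} - \frac{1815699}{\left(844058 + 144382\right) + 769} = \left(-3005939\right) \left(- \frac{5}{949}\right) - \frac{1815699}{988440 + 769} = \frac{15029695}{949} - \frac{1815699}{989209} = \frac{1143522035608}{72212257}$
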